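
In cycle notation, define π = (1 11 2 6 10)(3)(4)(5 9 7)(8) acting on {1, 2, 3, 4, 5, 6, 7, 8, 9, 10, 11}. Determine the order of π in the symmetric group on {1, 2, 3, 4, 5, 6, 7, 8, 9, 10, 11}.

15

The cycle type of π is (5, 3, 1, 1, 1).
The order is lcm(5, 3) = 15.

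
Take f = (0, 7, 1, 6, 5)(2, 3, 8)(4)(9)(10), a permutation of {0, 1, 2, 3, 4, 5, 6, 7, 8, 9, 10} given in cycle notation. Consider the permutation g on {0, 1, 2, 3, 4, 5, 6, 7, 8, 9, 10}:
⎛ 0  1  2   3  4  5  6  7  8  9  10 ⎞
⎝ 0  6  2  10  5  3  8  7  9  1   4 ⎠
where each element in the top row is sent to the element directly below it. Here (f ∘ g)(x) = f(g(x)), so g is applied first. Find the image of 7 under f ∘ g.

1

First apply g: g(7) = 7, then f(7) = 1. Thus (f ∘ g)(7) = 1.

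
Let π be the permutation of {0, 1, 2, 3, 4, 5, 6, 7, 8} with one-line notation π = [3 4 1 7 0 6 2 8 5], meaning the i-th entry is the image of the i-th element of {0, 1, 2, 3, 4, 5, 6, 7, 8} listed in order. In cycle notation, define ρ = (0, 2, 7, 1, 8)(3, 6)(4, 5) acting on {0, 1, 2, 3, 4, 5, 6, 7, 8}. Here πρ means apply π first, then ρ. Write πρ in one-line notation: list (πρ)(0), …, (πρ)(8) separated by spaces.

Chase each element through π then ρ: 0 → 3 → 6; 1 → 4 → 5; 2 → 1 → 8; 3 → 7 → 1; 4 → 0 → 2; 5 → 6 → 3; 6 → 2 → 7; 7 → 8 → 0; 8 → 5 → 4.
Collecting the images, πρ = [6 5 8 1 2 3 7 0 4].

6 5 8 1 2 3 7 0 4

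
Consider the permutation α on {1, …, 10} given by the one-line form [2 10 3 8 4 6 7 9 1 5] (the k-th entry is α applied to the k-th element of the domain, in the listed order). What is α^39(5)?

Tracing 5 → 4 → … returns to 5 after 7 steps, so 5 lies in a 7-cycle (1 2 10 5 4 8 9).
Since the cycle has length 7, α^39 acts on it the same as α^4 (39 mod 7 = 4).
Advancing 4 steps from 5: 5 → 4 → 8 → 9 → 1.

1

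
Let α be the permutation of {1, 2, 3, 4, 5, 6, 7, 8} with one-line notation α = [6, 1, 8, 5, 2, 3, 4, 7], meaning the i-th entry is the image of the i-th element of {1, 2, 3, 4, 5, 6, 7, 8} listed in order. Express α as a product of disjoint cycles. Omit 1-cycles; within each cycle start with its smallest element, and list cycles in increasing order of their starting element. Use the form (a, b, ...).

(1, 6, 3, 8, 7, 4, 5, 2)

Iterating α from 1 gives 1 → 6 → 3 → 8 → 7 → 4 → 5 → 2 → 1; that is the 8-cycle (1, 6, 3, 8, 7, 4, 5, 2).
Repeating from the next unused element and collecting all non-trivial cycles gives (1, 6, 3, 8, 7, 4, 5, 2).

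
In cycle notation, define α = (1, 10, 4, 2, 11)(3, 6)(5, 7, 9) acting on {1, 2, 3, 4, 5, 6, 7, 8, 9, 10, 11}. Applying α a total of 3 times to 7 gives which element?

7 lies in the 3-cycle (5, 7, 9).
Powers repeat with period 3 on this cycle, and 3 mod 3 = 0, so α^3(7) = α^0(7).
So α^3(7) = 7.

7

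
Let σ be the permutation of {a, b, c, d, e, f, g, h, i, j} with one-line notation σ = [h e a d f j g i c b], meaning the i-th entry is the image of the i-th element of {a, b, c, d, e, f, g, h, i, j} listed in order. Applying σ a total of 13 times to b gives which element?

Tracing b → e → … returns to b after 4 steps, so b lies in a 4-cycle (b e f j).
Since the cycle has length 4, σ^13 acts on it the same as σ^1 (13 mod 4 = 1).
Advancing 1 step from b: b → e.

e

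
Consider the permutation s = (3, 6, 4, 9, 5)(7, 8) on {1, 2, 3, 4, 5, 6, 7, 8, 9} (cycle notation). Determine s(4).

9

Within (3, 6, 4, 9, 5), 4 ↦ 9.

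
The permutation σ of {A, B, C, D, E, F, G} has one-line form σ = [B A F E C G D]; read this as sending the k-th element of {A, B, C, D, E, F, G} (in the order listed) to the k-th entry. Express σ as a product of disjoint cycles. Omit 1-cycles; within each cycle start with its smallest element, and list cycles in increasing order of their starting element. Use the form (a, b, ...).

(A, B)(C, F, G, D, E)

Start at A and follow images: A → B → A, giving the cycle (A, B).
Continuing from each remaining unvisited element yields (A, B)(C, F, G, D, E).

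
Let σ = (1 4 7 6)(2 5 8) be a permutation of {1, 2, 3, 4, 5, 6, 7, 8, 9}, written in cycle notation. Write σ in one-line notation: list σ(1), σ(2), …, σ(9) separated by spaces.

4 5 3 7 8 1 6 2 9

Reading each image from the cycles: 1→4, 2→5, 3→3, 4→7, 5→8, 6→1, 7→6, 8→2, 9→9.
Listing these in domain order gives 4 5 3 7 8 1 6 2 9.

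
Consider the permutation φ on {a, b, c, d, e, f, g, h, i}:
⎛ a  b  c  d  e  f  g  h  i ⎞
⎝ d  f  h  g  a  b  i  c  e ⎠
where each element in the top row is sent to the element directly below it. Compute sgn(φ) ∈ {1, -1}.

1

In disjoint-cycle form the cycle lengths are 5, 2, 2.
A cycle of length ℓ contributes ℓ−1 transpositions, so φ is a product of 4 + 1 + 1 = 6 transpositions — even.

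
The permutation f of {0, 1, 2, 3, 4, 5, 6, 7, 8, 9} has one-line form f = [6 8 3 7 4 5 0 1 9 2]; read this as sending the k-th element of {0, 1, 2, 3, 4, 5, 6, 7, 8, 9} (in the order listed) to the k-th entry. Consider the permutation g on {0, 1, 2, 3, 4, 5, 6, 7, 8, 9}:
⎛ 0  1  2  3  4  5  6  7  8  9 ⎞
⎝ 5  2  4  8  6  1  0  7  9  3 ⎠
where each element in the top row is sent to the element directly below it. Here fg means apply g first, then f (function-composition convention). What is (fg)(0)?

5

g(0) = 5, then f(5) = 5; composing gives (fg)(0) = 5.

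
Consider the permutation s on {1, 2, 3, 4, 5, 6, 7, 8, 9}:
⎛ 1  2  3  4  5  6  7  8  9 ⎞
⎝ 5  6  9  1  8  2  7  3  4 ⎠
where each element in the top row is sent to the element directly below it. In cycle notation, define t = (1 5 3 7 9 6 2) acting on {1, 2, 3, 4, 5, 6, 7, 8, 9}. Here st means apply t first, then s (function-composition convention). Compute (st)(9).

2

First apply t: t(9) = 6, then s(6) = 2. Thus (st)(9) = 2.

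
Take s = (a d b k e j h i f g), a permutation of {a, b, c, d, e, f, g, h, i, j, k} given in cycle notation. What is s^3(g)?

g lies in the 10-cycle (a d b k e j h i f g).
Advancing 3 steps from g: g → a → d → b.

b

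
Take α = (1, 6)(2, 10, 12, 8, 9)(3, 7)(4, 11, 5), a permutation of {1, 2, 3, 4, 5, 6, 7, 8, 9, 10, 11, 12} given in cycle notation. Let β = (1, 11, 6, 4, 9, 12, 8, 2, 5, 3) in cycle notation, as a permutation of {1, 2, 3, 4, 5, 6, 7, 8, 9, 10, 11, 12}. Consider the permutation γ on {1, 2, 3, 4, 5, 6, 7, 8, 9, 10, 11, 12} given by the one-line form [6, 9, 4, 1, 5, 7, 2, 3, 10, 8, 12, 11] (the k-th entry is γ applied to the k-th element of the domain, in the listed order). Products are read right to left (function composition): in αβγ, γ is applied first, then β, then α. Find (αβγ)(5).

7

Apply the permutations in order: γ(5) = 5, then β(5) = 3, then α(3) = 7. So (αβγ)(5) = 7.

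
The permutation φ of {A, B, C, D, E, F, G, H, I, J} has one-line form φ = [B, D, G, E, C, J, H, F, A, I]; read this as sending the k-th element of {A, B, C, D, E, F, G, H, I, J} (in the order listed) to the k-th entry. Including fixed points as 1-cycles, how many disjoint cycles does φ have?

1

The cycle decomposition is (A, B, D, E, C, G, H, F, J, I), which has 1 cycle (counting 1-cycles).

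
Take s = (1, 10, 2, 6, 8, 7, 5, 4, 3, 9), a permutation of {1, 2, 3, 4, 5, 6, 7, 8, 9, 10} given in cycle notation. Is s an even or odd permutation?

odd

The cycle lengths are 10.
A cycle is odd iff its length is even; s has 1 even-length cycle, so sgn(s) = (−1)^1 and s is odd.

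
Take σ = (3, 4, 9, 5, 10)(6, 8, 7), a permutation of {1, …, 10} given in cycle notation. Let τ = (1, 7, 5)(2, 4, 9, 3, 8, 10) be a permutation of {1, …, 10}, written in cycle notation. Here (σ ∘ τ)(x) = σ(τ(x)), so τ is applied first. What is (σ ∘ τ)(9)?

τ(9) = 3, then σ(3) = 4; composing gives (σ ∘ τ)(9) = 4.

4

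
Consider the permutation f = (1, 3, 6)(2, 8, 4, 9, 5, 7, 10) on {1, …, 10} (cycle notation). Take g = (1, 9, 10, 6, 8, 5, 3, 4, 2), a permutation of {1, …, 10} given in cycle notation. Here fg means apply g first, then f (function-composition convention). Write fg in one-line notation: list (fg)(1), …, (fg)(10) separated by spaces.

5 3 9 8 6 4 10 7 2 1

(fg)(x) = f(g(x)). Computing each image: f(g(1)) = f(9) = 5, f(g(2)) = f(1) = 3, f(g(3)) = f(4) = 9, f(g(4)) = f(2) = 8, f(g(5)) = f(3) = 6, f(g(6)) = f(8) = 4, f(g(7)) = f(7) = 10, f(g(8)) = f(5) = 7, f(g(9)) = f(10) = 2, f(g(10)) = f(6) = 1.
Hence fg = [5 3 9 8 6 4 10 7 2 1].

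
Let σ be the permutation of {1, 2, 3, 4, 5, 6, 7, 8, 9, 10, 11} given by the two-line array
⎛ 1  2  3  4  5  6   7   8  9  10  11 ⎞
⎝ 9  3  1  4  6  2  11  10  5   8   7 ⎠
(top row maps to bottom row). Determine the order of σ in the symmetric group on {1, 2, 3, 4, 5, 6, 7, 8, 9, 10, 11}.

6

Decomposing into disjoint cycles gives cycle lengths 6, 2, 2, 1.
The order of σ is the least common multiple of its cycle lengths: lcm(6, 2, 2) = 6.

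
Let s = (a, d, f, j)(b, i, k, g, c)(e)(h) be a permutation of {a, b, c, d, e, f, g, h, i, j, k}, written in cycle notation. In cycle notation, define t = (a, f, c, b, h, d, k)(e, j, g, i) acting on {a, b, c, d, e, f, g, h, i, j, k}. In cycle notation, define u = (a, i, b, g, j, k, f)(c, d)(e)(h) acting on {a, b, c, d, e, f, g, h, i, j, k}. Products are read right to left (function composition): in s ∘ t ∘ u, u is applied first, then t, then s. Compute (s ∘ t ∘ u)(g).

c

(s ∘ t ∘ u)(g) = s(t(u(g))). u(g) = j, then t(j) = g, then s(g) = c, so the result is c.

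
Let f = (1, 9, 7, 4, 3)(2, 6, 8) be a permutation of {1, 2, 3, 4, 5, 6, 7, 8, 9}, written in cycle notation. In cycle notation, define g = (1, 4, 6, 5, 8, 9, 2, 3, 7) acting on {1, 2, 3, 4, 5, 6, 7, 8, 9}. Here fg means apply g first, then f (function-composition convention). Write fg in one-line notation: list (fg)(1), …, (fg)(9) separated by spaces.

Chase each element through g then f: 1 → 4 → 3; 2 → 3 → 1; 3 → 7 → 4; 4 → 6 → 8; 5 → 8 → 2; 6 → 5 → 5; 7 → 1 → 9; 8 → 9 → 7; 9 → 2 → 6.
Collecting the images, fg = [3 1 4 8 2 5 9 7 6].

3 1 4 8 2 5 9 7 6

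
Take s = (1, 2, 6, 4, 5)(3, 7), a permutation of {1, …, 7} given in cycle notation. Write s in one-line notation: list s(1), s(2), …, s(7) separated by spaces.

Reading each image from the cycles: 1↦2, 2↦6, 3↦7, 4↦5, 5↦1, 6↦4, 7↦3.
Listing these in domain order gives 2 6 7 5 1 4 3.

2 6 7 5 1 4 3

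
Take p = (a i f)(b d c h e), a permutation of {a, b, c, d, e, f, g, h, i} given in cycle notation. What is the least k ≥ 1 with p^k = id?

The disjoint cycles have lengths 5, 3, 1.
Since disjoint cycles commute, ord(p) = lcm(5, 3) = 15.

15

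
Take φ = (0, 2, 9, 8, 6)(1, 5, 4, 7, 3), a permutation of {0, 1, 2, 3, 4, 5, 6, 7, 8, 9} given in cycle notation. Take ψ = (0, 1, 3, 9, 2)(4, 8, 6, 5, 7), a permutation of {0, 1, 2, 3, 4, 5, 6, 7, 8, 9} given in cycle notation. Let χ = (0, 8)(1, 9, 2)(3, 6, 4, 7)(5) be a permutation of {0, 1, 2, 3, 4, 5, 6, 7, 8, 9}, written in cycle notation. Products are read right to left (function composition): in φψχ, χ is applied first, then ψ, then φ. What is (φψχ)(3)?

Chase 3: χ(3) = 6; ψ(6) = 5; φ(5) = 4. Hence (φψχ)(3) = 4.

4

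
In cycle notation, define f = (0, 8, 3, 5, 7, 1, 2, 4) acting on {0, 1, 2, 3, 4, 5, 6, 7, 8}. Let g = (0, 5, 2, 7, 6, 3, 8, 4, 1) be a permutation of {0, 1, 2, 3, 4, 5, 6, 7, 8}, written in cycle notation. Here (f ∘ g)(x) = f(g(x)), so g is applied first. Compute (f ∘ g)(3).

First apply g: g(3) = 8, then f(8) = 3. Thus (f ∘ g)(3) = 3.

3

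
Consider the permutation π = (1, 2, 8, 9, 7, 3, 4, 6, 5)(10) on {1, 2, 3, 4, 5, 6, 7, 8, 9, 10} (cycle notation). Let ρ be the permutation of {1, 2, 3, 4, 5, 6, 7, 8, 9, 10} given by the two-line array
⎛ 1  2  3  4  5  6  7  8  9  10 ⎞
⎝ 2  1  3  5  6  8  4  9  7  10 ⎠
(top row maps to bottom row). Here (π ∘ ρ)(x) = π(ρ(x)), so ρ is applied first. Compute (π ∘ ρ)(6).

ρ(6) = 8, then π(8) = 9; composing gives (π ∘ ρ)(6) = 9.

9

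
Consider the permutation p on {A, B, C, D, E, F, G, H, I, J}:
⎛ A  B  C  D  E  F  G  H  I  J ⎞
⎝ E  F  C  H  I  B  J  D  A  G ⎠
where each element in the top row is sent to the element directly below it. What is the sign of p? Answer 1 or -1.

-1

In disjoint-cycle form the cycle lengths are 3, 2, 2, 2, 1.
A cycle is odd iff its length is even; p has 3 even-length cycles, so sgn(p) = (−1)^3 and p is odd.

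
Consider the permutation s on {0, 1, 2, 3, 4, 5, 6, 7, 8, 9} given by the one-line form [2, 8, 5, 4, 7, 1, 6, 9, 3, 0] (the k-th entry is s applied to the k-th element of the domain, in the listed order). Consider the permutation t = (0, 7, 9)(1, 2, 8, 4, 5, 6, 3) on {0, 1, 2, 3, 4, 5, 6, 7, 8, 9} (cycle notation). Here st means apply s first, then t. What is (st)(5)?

2

s(5) = 1, then t(1) = 2; composing gives (st)(5) = 2.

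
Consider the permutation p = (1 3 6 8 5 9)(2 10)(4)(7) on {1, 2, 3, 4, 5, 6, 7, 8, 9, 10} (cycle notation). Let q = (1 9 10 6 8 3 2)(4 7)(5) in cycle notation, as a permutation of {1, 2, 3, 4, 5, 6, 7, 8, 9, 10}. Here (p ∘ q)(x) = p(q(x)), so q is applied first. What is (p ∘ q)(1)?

(p ∘ q)(1) = p(q(1)). q(1) = 9, then p(9) = 1. So (p ∘ q)(1) = 1.

1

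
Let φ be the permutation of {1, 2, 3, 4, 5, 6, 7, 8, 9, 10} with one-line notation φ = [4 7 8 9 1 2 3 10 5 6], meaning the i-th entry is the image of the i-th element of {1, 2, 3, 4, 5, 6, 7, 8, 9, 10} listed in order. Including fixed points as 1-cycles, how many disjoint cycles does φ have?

The cycle decomposition is (1 4 9 5)(2 7 3 8 10 6), which has 2 cycles (counting 1-cycles).

2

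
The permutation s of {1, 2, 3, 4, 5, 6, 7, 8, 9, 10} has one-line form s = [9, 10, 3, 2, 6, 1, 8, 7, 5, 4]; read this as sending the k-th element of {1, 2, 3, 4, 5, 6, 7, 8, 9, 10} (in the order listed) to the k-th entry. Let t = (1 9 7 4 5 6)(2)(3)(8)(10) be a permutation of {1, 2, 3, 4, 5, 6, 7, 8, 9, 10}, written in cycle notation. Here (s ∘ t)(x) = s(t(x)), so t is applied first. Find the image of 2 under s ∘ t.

First apply t: t(2) = 2, then s(2) = 10. Thus (s ∘ t)(2) = 10.

10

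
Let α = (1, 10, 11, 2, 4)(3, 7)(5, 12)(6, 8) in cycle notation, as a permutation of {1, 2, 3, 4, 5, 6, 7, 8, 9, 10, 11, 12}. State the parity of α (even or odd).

odd

The cycle lengths are 5, 2, 2, 2, 1.
A cycle is odd iff its length is even; α has 3 even-length cycles, so sgn(α) = (−1)^3 and α is odd.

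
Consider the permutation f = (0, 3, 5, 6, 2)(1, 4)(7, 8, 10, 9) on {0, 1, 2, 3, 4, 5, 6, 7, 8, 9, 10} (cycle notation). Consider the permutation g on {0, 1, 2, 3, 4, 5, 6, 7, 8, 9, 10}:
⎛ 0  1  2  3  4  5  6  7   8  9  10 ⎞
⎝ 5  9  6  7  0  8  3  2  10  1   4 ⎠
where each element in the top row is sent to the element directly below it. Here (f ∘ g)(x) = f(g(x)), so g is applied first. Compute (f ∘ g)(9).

4

(f ∘ g)(9) = f(g(9)). g(9) = 1, then f(1) = 4. So (f ∘ g)(9) = 4.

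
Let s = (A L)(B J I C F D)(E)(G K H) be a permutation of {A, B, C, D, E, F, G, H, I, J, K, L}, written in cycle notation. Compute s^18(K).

K lies in the 3-cycle (G K H).
On a 3-cycle, s^3 is the identity, so s^18 = s^0 there (18 ≡ 0 mod 3).
So s^18(K) = K.

K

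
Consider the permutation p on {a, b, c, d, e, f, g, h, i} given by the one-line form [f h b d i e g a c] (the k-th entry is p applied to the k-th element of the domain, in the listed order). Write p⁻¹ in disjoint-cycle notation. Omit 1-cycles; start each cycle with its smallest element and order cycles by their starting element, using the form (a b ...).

(a h b c i e f)

First write p in disjoint cycles: (a f e i c b h).
The inverse reverses every cycle; in canonical form, p⁻¹ = (a h b c i e f).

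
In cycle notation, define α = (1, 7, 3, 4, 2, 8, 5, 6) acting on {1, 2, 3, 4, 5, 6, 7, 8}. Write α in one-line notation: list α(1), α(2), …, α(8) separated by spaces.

Image by image: 1↦7, 2↦8, 3↦4, 4↦2, 5↦6, 6↦1, 7↦3, 8↦5.
So the one-line form is 7 8 4 2 6 1 3 5.

7 8 4 2 6 1 3 5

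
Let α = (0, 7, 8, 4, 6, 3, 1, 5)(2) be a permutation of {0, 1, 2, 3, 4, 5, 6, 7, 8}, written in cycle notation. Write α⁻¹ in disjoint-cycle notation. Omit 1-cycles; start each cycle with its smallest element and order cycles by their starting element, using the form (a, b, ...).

The inverse reverses each cycle.
Reversing each cycle of α and rotating so the smallest element leads gives (0, 5, 1, 3, 6, 4, 8, 7).

(0, 5, 1, 3, 6, 4, 8, 7)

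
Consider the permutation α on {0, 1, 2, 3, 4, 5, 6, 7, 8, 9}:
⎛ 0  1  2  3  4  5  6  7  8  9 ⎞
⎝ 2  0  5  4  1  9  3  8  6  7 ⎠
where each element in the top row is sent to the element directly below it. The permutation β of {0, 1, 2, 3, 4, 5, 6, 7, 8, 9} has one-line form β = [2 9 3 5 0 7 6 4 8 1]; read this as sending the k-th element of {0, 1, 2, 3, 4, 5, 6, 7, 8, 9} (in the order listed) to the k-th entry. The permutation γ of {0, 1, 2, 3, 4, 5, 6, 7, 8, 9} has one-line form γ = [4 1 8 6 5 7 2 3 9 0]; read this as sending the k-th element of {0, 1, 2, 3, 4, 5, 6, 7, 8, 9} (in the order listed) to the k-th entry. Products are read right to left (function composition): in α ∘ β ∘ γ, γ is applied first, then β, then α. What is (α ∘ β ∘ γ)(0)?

2

Apply the permutations in order: γ(0) = 4, then β(4) = 0, then α(0) = 2. So (α ∘ β ∘ γ)(0) = 2.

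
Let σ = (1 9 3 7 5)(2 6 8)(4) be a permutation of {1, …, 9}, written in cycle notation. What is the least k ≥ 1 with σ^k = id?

The cycle type of σ is (5, 3, 1).
The order of σ is the least common multiple of its cycle lengths: lcm(5, 3) = 15.

15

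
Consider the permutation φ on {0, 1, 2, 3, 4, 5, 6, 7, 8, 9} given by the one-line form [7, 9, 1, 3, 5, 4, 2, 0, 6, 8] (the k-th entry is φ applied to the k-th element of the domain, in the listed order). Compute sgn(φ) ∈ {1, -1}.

1

In disjoint-cycle form the cycle lengths are 5, 2, 2, 1.
A cycle is odd iff its length is even; φ has 2 even-length cycles, so sgn(φ) = (−1)^2 and φ is even.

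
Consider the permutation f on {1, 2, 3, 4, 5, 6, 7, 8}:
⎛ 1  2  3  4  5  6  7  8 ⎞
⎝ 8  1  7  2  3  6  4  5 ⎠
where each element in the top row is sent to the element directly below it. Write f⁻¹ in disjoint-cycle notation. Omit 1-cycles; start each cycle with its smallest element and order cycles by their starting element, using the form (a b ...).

First write f in disjoint cycles: (1 8 5 3 7 4 2).
Reversing each cycle (and rotating so the smallest element leads) gives f⁻¹ = (1 2 4 7 3 5 8).

(1 2 4 7 3 5 8)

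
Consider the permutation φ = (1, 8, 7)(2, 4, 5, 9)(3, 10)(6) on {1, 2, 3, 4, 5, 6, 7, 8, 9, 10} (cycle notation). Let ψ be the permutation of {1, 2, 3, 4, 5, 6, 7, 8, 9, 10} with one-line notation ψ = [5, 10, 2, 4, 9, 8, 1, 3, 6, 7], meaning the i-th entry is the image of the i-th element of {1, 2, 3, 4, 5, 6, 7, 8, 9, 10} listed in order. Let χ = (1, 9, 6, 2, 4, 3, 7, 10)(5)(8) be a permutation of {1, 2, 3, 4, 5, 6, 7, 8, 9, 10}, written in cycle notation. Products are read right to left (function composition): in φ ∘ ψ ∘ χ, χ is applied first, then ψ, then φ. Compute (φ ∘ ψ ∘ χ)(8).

Chase 8: χ(8) = 8; ψ(8) = 3; φ(3) = 10. Hence (φ ∘ ψ ∘ χ)(8) = 10.

10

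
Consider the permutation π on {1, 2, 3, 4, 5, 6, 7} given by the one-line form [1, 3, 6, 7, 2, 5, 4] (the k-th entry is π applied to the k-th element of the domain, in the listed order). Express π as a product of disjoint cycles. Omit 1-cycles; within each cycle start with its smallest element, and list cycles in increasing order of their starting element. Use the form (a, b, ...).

Iterating π from 2 gives 2 → 3 → 6 → 5 → 2; that is the 4-cycle (2, 3, 6, 5).
Continuing from each remaining unvisited element yields (2, 3, 6, 5)(4, 7).

(2, 3, 6, 5)(4, 7)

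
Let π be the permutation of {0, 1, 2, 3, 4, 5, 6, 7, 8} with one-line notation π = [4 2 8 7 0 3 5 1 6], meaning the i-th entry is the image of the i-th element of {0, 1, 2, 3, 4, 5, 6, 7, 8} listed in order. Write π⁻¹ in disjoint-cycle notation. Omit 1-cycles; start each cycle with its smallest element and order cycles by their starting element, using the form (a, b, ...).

The cycle decomposition of π is (0, 4)(1, 2, 8, 6, 5, 3, 7).
Reversing each cycle (and rotating so the smallest element leads) gives π⁻¹ = (0, 4)(1, 7, 3, 5, 6, 8, 2).

(0, 4)(1, 7, 3, 5, 6, 8, 2)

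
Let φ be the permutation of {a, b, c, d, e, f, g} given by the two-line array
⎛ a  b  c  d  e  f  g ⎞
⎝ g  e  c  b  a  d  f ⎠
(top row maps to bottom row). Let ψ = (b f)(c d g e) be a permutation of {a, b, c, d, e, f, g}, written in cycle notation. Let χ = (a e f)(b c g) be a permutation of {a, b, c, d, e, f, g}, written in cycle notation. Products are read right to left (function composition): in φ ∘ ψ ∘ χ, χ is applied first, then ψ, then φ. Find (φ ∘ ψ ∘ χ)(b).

b

Chase b: χ(b) = c; ψ(c) = d; φ(d) = b. Hence (φ ∘ ψ ∘ χ)(b) = b.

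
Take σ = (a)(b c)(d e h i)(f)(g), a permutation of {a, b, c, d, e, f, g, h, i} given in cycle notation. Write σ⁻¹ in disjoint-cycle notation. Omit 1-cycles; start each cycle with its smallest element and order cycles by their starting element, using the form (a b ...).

If σ sends a → b within a cycle, σ⁻¹ sends b → a; equivalently, reverse each cycle.
Reversing each cycle of σ and rotating so the smallest element leads gives (b c)(d i h e).

(b c)(d i h e)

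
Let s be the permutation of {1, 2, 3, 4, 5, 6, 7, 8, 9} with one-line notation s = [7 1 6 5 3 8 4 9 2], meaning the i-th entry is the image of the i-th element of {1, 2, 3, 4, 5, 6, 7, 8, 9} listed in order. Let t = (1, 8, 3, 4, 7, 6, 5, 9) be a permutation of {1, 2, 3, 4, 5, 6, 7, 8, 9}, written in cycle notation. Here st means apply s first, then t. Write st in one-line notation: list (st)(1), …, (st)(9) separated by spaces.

6 8 5 9 4 3 7 1 2

(st)(x) = t(s(x)). Computing each image: t(s(1)) = t(7) = 6, t(s(2)) = t(1) = 8, t(s(3)) = t(6) = 5, t(s(4)) = t(5) = 9, t(s(5)) = t(3) = 4, t(s(6)) = t(8) = 3, t(s(7)) = t(4) = 7, t(s(8)) = t(9) = 1, t(s(9)) = t(2) = 2.
Hence st = [6 8 5 9 4 3 7 1 2].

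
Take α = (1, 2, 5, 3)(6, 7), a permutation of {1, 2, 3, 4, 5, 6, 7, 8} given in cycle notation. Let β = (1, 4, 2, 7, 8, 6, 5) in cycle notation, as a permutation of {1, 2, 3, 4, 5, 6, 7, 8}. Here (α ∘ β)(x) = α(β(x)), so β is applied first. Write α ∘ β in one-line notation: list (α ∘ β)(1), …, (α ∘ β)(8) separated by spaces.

4 6 1 5 2 3 8 7

(α ∘ β)(x) = α(β(x)). Computing each image: α(β(1)) = α(4) = 4, α(β(2)) = α(7) = 6, α(β(3)) = α(3) = 1, α(β(4)) = α(2) = 5, α(β(5)) = α(1) = 2, α(β(6)) = α(5) = 3, α(β(7)) = α(8) = 8, α(β(8)) = α(6) = 7.
Hence α ∘ β = [4 6 1 5 2 3 8 7].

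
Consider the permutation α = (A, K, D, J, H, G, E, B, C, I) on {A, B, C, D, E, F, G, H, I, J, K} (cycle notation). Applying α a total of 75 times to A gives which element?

G

A lies in the 10-cycle (A, K, D, J, H, G, E, B, C, I).
On a 10-cycle, α^10 is the identity, so α^75 = α^5 there (75 ≡ 5 mod 10).
Stepping 5 places around the cycle: A → K → D → J → H → G.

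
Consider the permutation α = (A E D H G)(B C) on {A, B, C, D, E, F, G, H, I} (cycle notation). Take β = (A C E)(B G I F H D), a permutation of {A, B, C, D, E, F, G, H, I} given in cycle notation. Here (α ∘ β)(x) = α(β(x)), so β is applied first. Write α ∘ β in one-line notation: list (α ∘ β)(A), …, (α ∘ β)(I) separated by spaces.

(α ∘ β)(x) = α(β(x)). Computing each image: α(β(A)) = α(C) = B, α(β(B)) = α(G) = A, α(β(C)) = α(E) = D, α(β(D)) = α(B) = C, α(β(E)) = α(A) = E, α(β(F)) = α(H) = G, α(β(G)) = α(I) = I, α(β(H)) = α(D) = H, α(β(I)) = α(F) = F.
Hence α ∘ β = [B A D C E G I H F].

B A D C E G I H F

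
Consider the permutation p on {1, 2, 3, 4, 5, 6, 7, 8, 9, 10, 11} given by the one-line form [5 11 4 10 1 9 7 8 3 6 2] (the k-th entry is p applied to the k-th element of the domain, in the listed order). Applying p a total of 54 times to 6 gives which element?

10

Tracing 6 → 9 → … returns to 6 after 5 steps, so 6 lies in a 5-cycle (3 4 10 6 9).
Since the cycle has length 5, p^54 acts on it the same as p^4 (54 mod 5 = 4).
Advancing 4 steps from 6: 6 → 9 → 3 → 4 → 10.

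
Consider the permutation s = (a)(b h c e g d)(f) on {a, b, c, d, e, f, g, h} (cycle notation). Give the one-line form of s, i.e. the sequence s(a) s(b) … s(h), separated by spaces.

Each element maps to the next entry in its cycle (wrapping to the front): a→a, b→h, c→e, d→b, e→g, f→f, g→d, h→c.
So the one-line form is a h e b g f d c.

a h e b g f d c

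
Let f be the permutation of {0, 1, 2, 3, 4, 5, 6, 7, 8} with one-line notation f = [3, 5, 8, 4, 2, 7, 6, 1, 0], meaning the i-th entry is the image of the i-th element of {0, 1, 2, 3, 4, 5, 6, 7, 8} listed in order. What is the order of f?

Writing f as disjoint cycles, the cycle lengths are 5, 3, 1.
The order is lcm(5, 3) = 15.

15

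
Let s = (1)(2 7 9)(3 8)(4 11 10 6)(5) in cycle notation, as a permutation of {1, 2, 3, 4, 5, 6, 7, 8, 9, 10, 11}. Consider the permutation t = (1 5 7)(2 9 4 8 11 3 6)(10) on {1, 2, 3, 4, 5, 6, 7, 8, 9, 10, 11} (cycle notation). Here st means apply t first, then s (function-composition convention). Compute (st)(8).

10

First apply t: t(8) = 11, then s(11) = 10. Thus (st)(8) = 10.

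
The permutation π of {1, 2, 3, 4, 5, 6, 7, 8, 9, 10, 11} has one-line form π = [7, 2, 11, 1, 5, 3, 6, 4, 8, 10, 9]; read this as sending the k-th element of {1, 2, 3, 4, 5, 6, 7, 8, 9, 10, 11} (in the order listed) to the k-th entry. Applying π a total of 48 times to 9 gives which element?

Tracing 9 → 8 → … returns to 9 after 8 steps, so 9 lies in an 8-cycle (1, 7, 6, 3, 11, 9, 8, 4).
On an 8-cycle, π^8 is the identity, so π^48 = π^0 there (48 ≡ 0 mod 8).
So π^48(9) = 9.

9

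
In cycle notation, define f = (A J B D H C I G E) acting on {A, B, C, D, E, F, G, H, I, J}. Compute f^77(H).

H lies in the 9-cycle (A J B D H C I G E).
On a 9-cycle, f^9 is the identity, so f^77 = f^5 there (77 ≡ 5 mod 9).
Stepping 5 places around the cycle: H → C → I → G → E → A.

A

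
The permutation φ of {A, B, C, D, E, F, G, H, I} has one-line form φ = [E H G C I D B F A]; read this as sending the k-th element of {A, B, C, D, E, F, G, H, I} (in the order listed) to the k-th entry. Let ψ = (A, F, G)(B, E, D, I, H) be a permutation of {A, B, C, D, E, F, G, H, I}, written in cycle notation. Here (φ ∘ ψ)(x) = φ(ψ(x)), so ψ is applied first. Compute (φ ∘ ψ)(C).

ψ(C) = C, then φ(C) = G; composing gives (φ ∘ ψ)(C) = G.

G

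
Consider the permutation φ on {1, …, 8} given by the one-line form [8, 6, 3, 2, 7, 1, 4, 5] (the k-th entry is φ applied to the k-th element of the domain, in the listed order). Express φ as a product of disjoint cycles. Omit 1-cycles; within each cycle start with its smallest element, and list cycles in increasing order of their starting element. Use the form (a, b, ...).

Start at 1 and follow images: 1 → 8 → 5 → 7 → 4 → 2 → 6 → 1, giving the cycle (1, 8, 5, 7, 4, 2, 6).
Repeating from the next unused element and collecting all non-trivial cycles gives (1, 8, 5, 7, 4, 2, 6).

(1, 8, 5, 7, 4, 2, 6)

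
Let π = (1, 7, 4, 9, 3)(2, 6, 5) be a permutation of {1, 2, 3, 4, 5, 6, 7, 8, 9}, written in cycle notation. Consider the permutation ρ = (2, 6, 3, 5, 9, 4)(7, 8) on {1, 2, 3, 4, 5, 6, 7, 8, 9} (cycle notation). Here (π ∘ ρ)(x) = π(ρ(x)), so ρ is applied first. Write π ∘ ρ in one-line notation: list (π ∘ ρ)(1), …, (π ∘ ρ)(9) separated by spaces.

7 5 2 6 3 1 8 4 9

(π ∘ ρ)(x) = π(ρ(x)). Computing each image: π(ρ(1)) = π(1) = 7, π(ρ(2)) = π(6) = 5, π(ρ(3)) = π(5) = 2, π(ρ(4)) = π(2) = 6, π(ρ(5)) = π(9) = 3, π(ρ(6)) = π(3) = 1, π(ρ(7)) = π(8) = 8, π(ρ(8)) = π(7) = 4, π(ρ(9)) = π(4) = 9.
Hence π ∘ ρ = [7 5 2 6 3 1 8 4 9].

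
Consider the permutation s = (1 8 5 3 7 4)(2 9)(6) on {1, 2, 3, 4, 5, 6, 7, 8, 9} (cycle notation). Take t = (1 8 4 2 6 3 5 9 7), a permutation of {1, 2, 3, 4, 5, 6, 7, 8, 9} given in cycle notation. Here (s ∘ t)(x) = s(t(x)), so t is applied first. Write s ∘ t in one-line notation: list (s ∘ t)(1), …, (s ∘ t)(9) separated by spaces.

5 6 3 9 2 7 8 1 4

(s ∘ t)(x) = s(t(x)). Computing each image: s(t(1)) = s(8) = 5, s(t(2)) = s(6) = 6, s(t(3)) = s(5) = 3, s(t(4)) = s(2) = 9, s(t(5)) = s(9) = 2, s(t(6)) = s(3) = 7, s(t(7)) = s(1) = 8, s(t(8)) = s(4) = 1, s(t(9)) = s(7) = 4.
Hence s ∘ t = [5 6 3 9 2 7 8 1 4].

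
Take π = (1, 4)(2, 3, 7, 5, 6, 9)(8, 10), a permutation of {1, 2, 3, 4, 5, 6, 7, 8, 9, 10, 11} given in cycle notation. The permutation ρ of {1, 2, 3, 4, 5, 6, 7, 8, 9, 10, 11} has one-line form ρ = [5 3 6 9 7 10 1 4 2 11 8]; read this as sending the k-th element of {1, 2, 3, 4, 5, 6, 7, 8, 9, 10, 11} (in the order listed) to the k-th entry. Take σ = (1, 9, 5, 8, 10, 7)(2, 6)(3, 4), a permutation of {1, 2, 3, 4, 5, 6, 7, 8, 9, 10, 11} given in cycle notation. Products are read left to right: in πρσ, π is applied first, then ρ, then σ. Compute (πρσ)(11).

10

Chase 11: π(11) = 11; ρ(11) = 8; σ(8) = 10. Hence (πρσ)(11) = 10.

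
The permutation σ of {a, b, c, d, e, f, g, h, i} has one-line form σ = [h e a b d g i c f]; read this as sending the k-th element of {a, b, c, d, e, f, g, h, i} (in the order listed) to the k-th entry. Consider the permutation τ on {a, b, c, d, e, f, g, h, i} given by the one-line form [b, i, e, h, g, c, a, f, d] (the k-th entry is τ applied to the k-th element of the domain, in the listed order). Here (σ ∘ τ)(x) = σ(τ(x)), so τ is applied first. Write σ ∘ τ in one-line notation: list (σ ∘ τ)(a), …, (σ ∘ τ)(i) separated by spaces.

For each element, apply τ then σ: a → b → e; b → i → f; c → e → d; d → h → c; e → g → i; f → c → a; g → a → h; h → f → g; i → d → b.
Collecting the images, σ ∘ τ = [e f d c i a h g b].

e f d c i a h g b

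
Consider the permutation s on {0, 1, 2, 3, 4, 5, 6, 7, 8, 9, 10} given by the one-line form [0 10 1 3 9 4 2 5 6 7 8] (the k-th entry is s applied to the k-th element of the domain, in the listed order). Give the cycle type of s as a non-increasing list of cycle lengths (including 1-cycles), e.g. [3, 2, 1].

[5, 4, 1, 1]

The disjoint cycles are (0)(1, 10, 8, 6, 2)(3)(4, 9, 7, 5), with lengths 5, 4, 1, 1 in non-increasing order.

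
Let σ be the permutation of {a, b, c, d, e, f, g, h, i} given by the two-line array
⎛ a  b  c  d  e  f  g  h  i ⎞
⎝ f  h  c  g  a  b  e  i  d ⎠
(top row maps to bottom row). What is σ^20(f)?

d

Tracing f → b → … returns to f after 8 steps, so f lies in an 8-cycle (a, f, b, h, i, d, g, e).
Since the cycle has length 8, σ^20 acts on it the same as σ^4 (20 mod 8 = 4).
Stepping 4 places around the cycle: f → b → h → i → d.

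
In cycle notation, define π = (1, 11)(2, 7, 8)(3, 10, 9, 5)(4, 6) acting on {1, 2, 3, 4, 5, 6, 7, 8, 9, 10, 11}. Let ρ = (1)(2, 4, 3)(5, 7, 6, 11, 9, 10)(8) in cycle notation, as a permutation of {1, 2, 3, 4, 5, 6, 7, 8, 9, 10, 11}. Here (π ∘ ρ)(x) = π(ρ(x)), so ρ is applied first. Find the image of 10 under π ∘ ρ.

3

ρ(10) = 5, then π(5) = 3; composing gives (π ∘ ρ)(10) = 3.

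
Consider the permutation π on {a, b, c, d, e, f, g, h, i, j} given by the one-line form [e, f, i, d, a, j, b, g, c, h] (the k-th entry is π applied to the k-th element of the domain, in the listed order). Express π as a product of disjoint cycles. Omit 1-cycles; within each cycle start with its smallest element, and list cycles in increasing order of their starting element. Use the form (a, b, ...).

(a, e)(b, f, j, h, g)(c, i)

Iterating π from a gives a → e → a; that is the 2-cycle (a, e).
Repeating from the next unused element and collecting all non-trivial cycles gives (a, e)(b, f, j, h, g)(c, i).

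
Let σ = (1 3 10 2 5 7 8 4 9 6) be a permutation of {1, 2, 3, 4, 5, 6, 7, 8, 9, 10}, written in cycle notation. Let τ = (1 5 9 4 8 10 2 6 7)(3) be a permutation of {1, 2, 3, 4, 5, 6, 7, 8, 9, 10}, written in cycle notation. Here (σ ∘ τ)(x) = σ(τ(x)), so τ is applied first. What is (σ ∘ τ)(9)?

(σ ∘ τ)(9) = σ(τ(9)). τ(9) = 4, then σ(4) = 9. So (σ ∘ τ)(9) = 9.

9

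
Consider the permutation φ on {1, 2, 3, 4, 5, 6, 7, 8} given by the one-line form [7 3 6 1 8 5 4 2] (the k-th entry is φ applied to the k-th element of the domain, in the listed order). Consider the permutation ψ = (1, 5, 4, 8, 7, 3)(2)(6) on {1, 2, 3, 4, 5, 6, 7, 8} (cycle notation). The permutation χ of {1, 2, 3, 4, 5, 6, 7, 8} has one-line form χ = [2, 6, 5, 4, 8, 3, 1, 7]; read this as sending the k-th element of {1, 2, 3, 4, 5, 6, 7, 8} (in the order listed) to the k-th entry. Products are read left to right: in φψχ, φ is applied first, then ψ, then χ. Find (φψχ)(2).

Chase 2: φ(2) = 3; ψ(3) = 1; χ(1) = 2. Hence (φψχ)(2) = 2.

2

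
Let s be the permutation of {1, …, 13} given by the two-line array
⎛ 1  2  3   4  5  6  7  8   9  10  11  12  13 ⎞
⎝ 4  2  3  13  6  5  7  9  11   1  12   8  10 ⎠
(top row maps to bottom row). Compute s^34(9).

12

Tracing 9 → 11 → … returns to 9 after 4 steps, so 9 lies in a 4-cycle (8, 9, 11, 12).
On a 4-cycle, s^4 is the identity, so s^34 = s^2 there (34 ≡ 2 mod 4).
Advancing 2 steps from 9: 9 → 11 → 12.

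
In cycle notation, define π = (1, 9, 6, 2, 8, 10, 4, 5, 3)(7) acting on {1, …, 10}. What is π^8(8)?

8 lies in the 9-cycle (1, 9, 6, 2, 8, 10, 4, 5, 3).
Advancing 8 steps from 8: 8 → 10 → 4 → 5 → 3 → 1 → 9 → 6 → 2.

2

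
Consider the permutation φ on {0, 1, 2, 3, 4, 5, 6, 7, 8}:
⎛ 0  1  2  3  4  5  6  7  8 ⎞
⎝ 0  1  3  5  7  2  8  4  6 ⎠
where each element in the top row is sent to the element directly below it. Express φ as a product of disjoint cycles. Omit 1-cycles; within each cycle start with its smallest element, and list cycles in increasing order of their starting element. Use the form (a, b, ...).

(2, 3, 5)(4, 7)(6, 8)

From 2: 2 → 3 → 5 → 2, closing the cycle (2, 3, 5).
Repeating from the next unused element and collecting all non-trivial cycles gives (2, 3, 5)(4, 7)(6, 8).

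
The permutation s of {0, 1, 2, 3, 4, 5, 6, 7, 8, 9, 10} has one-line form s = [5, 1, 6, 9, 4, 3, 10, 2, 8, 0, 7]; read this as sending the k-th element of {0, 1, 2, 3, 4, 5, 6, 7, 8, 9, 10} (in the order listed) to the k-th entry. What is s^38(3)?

Tracing 3 → 9 → … returns to 3 after 4 steps, so 3 lies in a 4-cycle (0 5 3 9).
Powers repeat with period 4 on this cycle, and 38 mod 4 = 2, so s^38(3) = s^2(3).
Advancing 2 steps from 3: 3 → 9 → 0.

0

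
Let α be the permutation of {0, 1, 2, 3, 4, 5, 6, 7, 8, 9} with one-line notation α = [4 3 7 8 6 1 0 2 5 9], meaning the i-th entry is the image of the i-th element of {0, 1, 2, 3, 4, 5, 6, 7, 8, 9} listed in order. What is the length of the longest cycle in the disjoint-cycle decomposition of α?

4

Decomposing into disjoint cycles gives (0 4 6)(1 3 8 5)(2 7); the longest has length 4.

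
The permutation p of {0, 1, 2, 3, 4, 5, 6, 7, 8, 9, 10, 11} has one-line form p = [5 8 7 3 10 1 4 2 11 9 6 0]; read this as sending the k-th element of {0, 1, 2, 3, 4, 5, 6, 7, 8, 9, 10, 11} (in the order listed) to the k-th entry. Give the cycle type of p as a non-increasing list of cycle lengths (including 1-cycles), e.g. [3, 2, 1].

The disjoint cycles are (0, 5, 1, 8, 11)(2, 7)(3)(4, 10, 6)(9), with lengths 5, 3, 2, 1, 1 in non-increasing order.

[5, 3, 2, 1, 1]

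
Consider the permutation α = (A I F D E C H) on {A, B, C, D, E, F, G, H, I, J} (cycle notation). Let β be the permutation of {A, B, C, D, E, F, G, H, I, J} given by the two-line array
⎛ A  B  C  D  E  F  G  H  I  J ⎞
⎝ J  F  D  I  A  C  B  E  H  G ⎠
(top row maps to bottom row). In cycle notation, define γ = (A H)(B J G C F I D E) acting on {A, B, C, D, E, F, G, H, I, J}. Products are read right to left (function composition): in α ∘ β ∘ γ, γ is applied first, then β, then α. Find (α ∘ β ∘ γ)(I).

F

Chase I: γ(I) = D; β(D) = I; α(I) = F. Hence (α ∘ β ∘ γ)(I) = F.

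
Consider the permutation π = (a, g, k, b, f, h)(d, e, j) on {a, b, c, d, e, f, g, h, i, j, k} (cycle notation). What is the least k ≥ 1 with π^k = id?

The cycle type of π is (6, 3, 1, 1).
The order is lcm(6, 3) = 6.

6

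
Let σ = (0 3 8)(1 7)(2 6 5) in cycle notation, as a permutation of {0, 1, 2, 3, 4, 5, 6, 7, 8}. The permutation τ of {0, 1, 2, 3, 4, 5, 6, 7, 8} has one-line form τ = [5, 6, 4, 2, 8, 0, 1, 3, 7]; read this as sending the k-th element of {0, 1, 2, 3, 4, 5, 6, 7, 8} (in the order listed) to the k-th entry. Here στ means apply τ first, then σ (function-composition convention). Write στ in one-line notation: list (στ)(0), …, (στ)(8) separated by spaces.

(στ)(x) = σ(τ(x)). Computing each image: σ(τ(0)) = σ(5) = 2, σ(τ(1)) = σ(6) = 5, σ(τ(2)) = σ(4) = 4, σ(τ(3)) = σ(2) = 6, σ(τ(4)) = σ(8) = 0, σ(τ(5)) = σ(0) = 3, σ(τ(6)) = σ(1) = 7, σ(τ(7)) = σ(3) = 8, σ(τ(8)) = σ(7) = 1.
Hence στ = [2 5 4 6 0 3 7 8 1].

2 5 4 6 0 3 7 8 1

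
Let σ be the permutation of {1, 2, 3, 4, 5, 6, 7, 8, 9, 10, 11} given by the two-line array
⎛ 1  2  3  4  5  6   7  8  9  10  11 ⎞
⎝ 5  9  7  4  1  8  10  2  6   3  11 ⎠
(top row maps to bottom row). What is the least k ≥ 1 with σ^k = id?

12

Writing σ as disjoint cycles, the cycle lengths are 4, 3, 2, 1, 1.
Since disjoint cycles commute, ord(σ) = lcm(4, 3, 2) = 12.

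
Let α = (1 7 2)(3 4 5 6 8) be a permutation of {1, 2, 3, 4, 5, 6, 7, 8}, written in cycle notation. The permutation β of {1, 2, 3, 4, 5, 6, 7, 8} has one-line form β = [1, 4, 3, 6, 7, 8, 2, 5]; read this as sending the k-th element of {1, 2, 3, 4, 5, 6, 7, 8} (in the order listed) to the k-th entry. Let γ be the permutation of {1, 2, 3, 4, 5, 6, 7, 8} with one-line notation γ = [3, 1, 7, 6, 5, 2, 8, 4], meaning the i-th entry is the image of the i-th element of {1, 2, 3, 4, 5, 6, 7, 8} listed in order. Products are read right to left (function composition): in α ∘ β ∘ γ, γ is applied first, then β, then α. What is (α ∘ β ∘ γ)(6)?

(α ∘ β ∘ γ)(6) = α(β(γ(6))). γ(6) = 2, then β(2) = 4, then α(4) = 5, so the result is 5.

5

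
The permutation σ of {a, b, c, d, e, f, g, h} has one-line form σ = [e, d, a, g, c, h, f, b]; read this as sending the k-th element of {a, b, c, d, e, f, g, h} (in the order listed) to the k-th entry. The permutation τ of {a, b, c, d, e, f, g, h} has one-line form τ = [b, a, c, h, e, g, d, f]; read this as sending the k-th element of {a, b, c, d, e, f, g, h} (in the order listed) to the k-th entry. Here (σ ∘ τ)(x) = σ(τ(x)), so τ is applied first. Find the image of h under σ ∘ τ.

First apply τ: τ(h) = f, then σ(f) = h. Thus (σ ∘ τ)(h) = h.

h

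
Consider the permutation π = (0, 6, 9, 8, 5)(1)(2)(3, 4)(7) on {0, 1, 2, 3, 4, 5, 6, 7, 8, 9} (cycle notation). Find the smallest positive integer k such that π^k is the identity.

10

The disjoint cycles have lengths 5, 2, 1, 1, 1.
The order is lcm(5, 2) = 10.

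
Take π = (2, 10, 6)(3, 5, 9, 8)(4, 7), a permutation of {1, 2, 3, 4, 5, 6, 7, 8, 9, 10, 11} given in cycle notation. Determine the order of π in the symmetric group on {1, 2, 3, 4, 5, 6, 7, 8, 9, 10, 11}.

The cycle type of π is (4, 3, 2, 1, 1).
Since disjoint cycles commute, ord(π) = lcm(4, 3, 2) = 12.

12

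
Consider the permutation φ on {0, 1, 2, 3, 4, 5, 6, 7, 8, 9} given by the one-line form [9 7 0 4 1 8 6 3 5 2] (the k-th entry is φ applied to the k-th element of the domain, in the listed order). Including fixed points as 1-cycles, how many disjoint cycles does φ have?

4

The cycle decomposition is (0 9 2)(1 7 3 4)(5 8)(6), which has 4 cycles (counting 1-cycles).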